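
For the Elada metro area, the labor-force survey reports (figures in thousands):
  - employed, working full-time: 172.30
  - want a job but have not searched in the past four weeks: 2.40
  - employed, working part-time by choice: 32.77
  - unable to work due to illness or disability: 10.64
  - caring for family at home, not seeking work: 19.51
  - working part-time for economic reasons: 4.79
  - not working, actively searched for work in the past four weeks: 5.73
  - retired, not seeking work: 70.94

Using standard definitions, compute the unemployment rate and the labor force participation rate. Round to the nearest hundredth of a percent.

Unemployment rate ≈ 2.66%; labor force participation rate ≈ 67.57%.

Employed = 172.30 + 32.77 + 4.79 = 209.86 thousand (anyone who worked, including part-time for economic reasons, counts as employed).
Unemployed = 5.73 thousand.
Labor force = 209.86 + 5.73 = 215.59 thousand.
Not in labor force = 2.40 + 10.64 + 19.51 + 70.94 = 103.49 thousand (those not working and not actively searching are outside the labor force — including those who want a job but have given up searching).
Civilian working-age population = 215.59 + 103.49 = 319.08 thousand.
Unemployment rate = 5.73 / 215.59 = 2.66%.
Labor force participation rate = 215.59 / 319.08 = 67.57%.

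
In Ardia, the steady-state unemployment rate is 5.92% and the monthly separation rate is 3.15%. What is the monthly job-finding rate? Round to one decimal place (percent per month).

From u* = s/(s+f): f = s·(1−u)/u.
f = 3.15 × (1 − 0.0592) / 0.0592 = 2.9635 / 0.0592 ≈ 50.1% per month.

Job-finding rate ≈ 50.1% per month.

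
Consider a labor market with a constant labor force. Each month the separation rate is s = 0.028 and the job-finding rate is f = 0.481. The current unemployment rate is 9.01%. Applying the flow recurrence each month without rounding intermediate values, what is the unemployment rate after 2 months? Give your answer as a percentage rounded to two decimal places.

Unemployment rate after two months ≈ 6.35%.

With a fixed labor force, u_{t+1} = u_t + s·(1−u_t) − f·u_t = u_t·(1−s−f) + s.
Here 1−s−f = 0.491 and s = 0.028.
u_1 = 0.090100 × 0.491 + 0.028 = 0.072239.
u_2 = 0.072239 × 0.491 + 0.028 = 0.063469.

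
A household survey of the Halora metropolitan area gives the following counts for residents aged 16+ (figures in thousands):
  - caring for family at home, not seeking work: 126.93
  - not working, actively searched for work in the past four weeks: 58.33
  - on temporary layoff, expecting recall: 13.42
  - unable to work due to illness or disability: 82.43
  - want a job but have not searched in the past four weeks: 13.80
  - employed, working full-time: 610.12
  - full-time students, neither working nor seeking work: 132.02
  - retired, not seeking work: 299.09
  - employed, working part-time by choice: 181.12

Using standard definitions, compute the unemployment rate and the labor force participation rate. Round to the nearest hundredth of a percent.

Unemployment rate ≈ 8.31%; labor force participation rate ≈ 56.88%.

Employed = 610.12 + 181.12 = 791.24 thousand.
Unemployed = 58.33 + 13.42 = 71.75 thousand (jobless and actively searching, or on temporary layoff).
Labor force = 791.24 + 71.75 = 862.99 thousand.
Not in labor force = 126.93 + 82.43 + 13.80 + 132.02 + 299.09 = 654.27 thousand (those not working and not actively searching are outside the labor force — including those who want a job but have given up searching).
Civilian working-age population = 862.99 + 654.27 = 1,517.26 thousand.
Unemployment rate = 71.75 / 862.99 = 8.31%.
Labor force participation rate = 862.99 / 1,517.26 = 56.88%.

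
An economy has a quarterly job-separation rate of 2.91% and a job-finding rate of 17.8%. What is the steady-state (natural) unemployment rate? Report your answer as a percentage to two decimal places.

At steady state the flows balance: s·E = f·U, so U/(E+U) = s/(s+f).
u* = 2.91 / (2.91 + 17.8) = 2.91 / 20.71 = 14.05%.

Steady-state unemployment rate ≈ 14.05%.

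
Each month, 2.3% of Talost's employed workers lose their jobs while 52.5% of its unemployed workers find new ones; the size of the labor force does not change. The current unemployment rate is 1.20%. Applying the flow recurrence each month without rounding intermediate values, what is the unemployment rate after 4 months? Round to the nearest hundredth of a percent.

With a fixed labor force, u_{t+1} = u_t + s·(1−u_t) − f·u_t = u_t·(1−s−f) + s.
Here 1−s−f = 0.452 and s = 0.023.
u_1 = 0.012000 × 0.452 + 0.023 = 0.028424.
u_2 = 0.028424 × 0.452 + 0.023 = 0.035848.
u_3 = 0.035848 × 0.452 + 0.023 = 0.039203.
u_4 = 0.039203 × 0.452 + 0.023 = 0.040720.

Unemployment rate after four months ≈ 4.07%.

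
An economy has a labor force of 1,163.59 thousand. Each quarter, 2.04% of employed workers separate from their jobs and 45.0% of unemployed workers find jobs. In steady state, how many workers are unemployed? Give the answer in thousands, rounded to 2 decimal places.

Steady-state unemployment rate u* = s/(s+f) = 2.04/(2.04+45.0) = 0.043367.
Unemployed = u* × labor force = 0.043367 × 1,163.59 ≈ 50.46 thousand.

About 50.46 thousand are unemployed in steady state.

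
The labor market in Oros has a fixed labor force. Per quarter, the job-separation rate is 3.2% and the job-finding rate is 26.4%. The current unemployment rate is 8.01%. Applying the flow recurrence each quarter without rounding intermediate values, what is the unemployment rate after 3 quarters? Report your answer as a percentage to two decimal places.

Unemployment rate after three quarters ≈ 9.83%.

With a fixed labor force, u_{t+1} = u_t + s·(1−u_t) − f·u_t = u_t·(1−s−f) + s.
Here 1−s−f = 0.704 and s = 0.032.
u_1 = 0.080100 × 0.704 + 0.032 = 0.088390.
u_2 = 0.088390 × 0.704 + 0.032 = 0.094227.
u_3 = 0.094227 × 0.704 + 0.032 = 0.098336.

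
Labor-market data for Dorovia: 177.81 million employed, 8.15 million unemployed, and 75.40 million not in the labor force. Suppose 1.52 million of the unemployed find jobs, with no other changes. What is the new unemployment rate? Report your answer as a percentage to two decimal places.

New unemployment rate ≈ 3.57%.

Initially, labor force = 177.81 + 8.15 = 185.96 million, so u = 8.15/185.96 = 4.38%.
After the change, unemployed falls and employed rises by 1.52; labor force unchanged → E = 179.33, U = 6.63, labor force = 185.96 million.
New unemployment rate = 6.63 / 185.96 = 3.57%.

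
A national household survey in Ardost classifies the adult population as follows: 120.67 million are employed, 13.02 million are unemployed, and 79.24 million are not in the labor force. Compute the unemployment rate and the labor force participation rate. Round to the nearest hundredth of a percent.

Unemployment rate ≈ 9.74%; labor force participation rate ≈ 62.79%.

Labor force = employed + unemployed = 120.67 + 13.02 = 133.69 million.
Working-age population = 133.69 + 79.24 = 212.93 million.
Unemployment rate = 13.02 / 133.69 = 9.74%.
Labor force participation rate = 133.69 / 212.93 = 62.79%.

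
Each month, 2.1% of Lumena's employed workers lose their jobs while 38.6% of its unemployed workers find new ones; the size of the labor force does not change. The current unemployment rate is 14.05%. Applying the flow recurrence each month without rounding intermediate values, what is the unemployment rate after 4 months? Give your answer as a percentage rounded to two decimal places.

With a fixed labor force, u_{t+1} = u_t + s·(1−u_t) − f·u_t = u_t·(1−s−f) + s.
Here 1−s−f = 0.593 and s = 0.021.
u_1 = 0.140500 × 0.593 + 0.021 = 0.104317.
u_2 = 0.104317 × 0.593 + 0.021 = 0.082860.
u_3 = 0.082860 × 0.593 + 0.021 = 0.070136.
u_4 = 0.070136 × 0.593 + 0.021 = 0.062591.

Unemployment rate after four months ≈ 6.26%.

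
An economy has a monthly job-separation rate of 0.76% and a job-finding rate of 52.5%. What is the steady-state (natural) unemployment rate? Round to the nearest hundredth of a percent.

Steady-state unemployment rate ≈ 1.43%.

At steady state the flows balance: s·E = f·U, so U/(E+U) = s/(s+f).
u* = 0.76 / (0.76 + 52.5) = 0.76 / 53.26 = 1.43%.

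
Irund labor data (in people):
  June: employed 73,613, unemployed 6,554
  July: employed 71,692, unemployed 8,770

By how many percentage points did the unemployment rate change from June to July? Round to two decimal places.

The unemployment rate changed by +2.72 percentage points.

June: labor force = 73,613 + 6,554 = 80,167; u = 6,554/80,167 = 8.18%.
July: labor force = 71,692 + 8,770 = 80,462; u = 8,770/80,462 = 10.90%.
Change = 10.90% − 8.18% = +2.72 pp.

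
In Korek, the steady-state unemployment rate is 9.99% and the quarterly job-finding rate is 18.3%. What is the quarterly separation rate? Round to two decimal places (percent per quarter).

Separation rate ≈ 2.03% per quarter.

From u* = s/(s+f): s = u·f/(1−u).
s = 0.0999 × 18.3 / (1 − 0.0999) = 1.8282 / 0.9001 ≈ 2.03% per quarter.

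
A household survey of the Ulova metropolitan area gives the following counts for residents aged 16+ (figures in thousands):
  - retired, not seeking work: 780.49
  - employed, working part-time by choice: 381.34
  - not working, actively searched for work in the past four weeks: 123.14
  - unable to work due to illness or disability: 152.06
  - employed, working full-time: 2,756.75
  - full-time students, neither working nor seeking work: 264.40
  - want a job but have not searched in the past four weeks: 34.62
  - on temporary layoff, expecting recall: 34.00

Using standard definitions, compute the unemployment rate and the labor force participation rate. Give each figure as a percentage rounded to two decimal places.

Employed = 381.34 + 2,756.75 = 3,138.09 thousand.
Unemployed = 123.14 + 34.00 = 157.14 thousand (jobless and actively searching, or on temporary layoff).
Labor force = 3,138.09 + 157.14 = 3,295.23 thousand.
Not in labor force = 780.49 + 152.06 + 264.40 + 34.62 = 1,231.57 thousand (those not working and not actively searching are outside the labor force — including those who want a job but have given up searching).
Civilian working-age population = 3,295.23 + 1,231.57 = 4,526.80 thousand.
Unemployment rate = 157.14 / 3,295.23 = 4.77%.
Labor force participation rate = 3,295.23 / 4,526.80 = 72.79%.

Unemployment rate ≈ 4.77%; labor force participation rate ≈ 72.79%.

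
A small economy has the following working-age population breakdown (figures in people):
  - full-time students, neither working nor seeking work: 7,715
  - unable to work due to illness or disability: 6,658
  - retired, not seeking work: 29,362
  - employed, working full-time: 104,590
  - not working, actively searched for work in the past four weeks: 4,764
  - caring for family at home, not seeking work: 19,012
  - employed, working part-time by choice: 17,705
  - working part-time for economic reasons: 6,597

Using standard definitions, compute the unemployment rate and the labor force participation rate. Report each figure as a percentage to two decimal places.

Employed = 104,590 + 17,705 + 6,597 = 128,892 (anyone who worked, including part-time for economic reasons, counts as employed).
Unemployed = 4,764.
Labor force = 128,892 + 4,764 = 133,656.
Not in labor force = 7,715 + 6,658 + 29,362 + 19,012 = 62,747 (those not working and not actively searching are outside the labor force).
Civilian working-age population = 133,656 + 62,747 = 196,403.
Unemployment rate = 4,764 / 133,656 = 3.56%.
Labor force participation rate = 133,656 / 196,403 = 68.05%.

Unemployment rate ≈ 3.56%; labor force participation rate ≈ 68.05%.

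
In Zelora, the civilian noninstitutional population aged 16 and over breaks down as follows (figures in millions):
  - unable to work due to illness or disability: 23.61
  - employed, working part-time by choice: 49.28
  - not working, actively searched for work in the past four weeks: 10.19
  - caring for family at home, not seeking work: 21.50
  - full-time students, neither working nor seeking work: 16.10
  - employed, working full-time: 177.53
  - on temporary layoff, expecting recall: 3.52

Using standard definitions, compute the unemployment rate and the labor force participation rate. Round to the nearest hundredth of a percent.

Employed = 49.28 + 177.53 = 226.81 million.
Unemployed = 10.19 + 3.52 = 13.71 million (jobless and actively searching, or on temporary layoff).
Labor force = 226.81 + 13.71 = 240.52 million.
Not in labor force = 23.61 + 21.50 + 16.10 = 61.21 million (those not working and not actively searching are outside the labor force).
Civilian working-age population = 240.52 + 61.21 = 301.73 million.
Unemployment rate = 13.71 / 240.52 = 5.70%.
Labor force participation rate = 240.52 / 301.73 = 79.71%.

Unemployment rate ≈ 5.70%; labor force participation rate ≈ 79.71%.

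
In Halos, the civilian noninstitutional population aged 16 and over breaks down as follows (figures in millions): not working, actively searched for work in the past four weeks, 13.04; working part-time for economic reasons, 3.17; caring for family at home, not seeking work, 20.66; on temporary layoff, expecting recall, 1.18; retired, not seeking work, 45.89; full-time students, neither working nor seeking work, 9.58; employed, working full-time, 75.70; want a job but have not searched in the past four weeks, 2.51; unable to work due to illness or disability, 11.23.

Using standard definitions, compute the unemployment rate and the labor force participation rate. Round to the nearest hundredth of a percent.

Employed = 3.17 + 75.70 = 78.87 million (anyone who worked, including part-time for economic reasons, counts as employed).
Unemployed = 13.04 + 1.18 = 14.22 million (jobless and actively searching, or on temporary layoff).
Labor force = 78.87 + 14.22 = 93.09 million.
Not in labor force = 20.66 + 45.89 + 9.58 + 2.51 + 11.23 = 89.87 million (those not working and not actively searching are outside the labor force — including those who want a job but have given up searching).
Civilian working-age population = 93.09 + 89.87 = 182.96 million.
Unemployment rate = 14.22 / 93.09 = 15.28%.
Labor force participation rate = 93.09 / 182.96 = 50.88%.

Unemployment rate ≈ 15.28%; labor force participation rate ≈ 50.88%.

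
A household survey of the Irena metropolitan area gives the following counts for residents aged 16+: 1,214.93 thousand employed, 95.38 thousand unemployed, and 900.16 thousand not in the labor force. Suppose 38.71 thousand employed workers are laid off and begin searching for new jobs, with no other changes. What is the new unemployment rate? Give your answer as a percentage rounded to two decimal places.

Initially, labor force = 1,214.93 + 95.38 = 1,310.31 thousand, so u = 95.38/1,310.31 = 7.28%.
After the change, employed falls and unemployed rises by 38.71; labor force unchanged → E = 1,176.22, U = 134.09, labor force = 1,310.31 thousand.
New unemployment rate = 134.09 / 1,310.31 = 10.23%.

New unemployment rate ≈ 10.23%.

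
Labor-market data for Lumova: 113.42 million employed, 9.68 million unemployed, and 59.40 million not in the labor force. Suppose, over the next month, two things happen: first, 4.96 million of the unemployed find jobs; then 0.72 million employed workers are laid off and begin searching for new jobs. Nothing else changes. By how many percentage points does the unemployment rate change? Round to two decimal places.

The unemployment rate changes by −3.44 percentage points.

Initially, labor force = 113.42 + 9.68 = 123.10 million, so u = 9.68/123.10 = 7.86%.
After the first change, unemployed falls and employed rises by 4.96; labor force unchanged → E = 118.38, U = 4.72, labor force = 123.10 million.
After the second change, employed falls and unemployed rises by 0.72; labor force unchanged → E = 117.66, U = 5.44, labor force = 123.10 million.
New unemployment rate = 5.44 / 123.10 = 4.42%.
Change = 4.42% − 7.86% = −3.44 percentage points.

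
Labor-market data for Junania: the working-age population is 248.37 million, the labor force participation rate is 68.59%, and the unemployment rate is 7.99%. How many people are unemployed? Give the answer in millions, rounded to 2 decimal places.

Labor force = 0.6859 × 248.37 = 170.36 million.
Unemployed = 0.0799 × 170.36 ≈ 13.61 million.

About 13.61 million are unemployed.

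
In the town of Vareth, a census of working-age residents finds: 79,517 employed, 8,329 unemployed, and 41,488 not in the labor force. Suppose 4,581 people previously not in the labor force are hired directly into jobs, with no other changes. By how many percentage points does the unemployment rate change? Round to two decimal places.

The unemployment rate changes by −0.47 percentage points.

Initially, labor force = 79,517 + 8,329 = 87,846, so u = 8,329/87,846 = 9.48%.
After the change, employed and labor force both rise by 4,581; unemployed unchanged → E = 84,098, U = 8,329, labor force = 92,427.
New unemployment rate = 8,329 / 92,427 = 9.01%.
Change = 9.01% − 9.48% = −0.47 percentage points.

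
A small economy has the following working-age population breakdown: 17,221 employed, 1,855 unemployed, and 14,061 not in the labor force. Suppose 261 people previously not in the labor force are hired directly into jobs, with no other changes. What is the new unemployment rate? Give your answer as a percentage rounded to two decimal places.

Initially, labor force = 17,221 + 1,855 = 19,076, so u = 1,855/19,076 = 9.72%.
After the change, employed and labor force both rise by 261; unemployed unchanged → E = 17,482, U = 1,855, labor force = 19,337.
New unemployment rate = 1,855 / 19,337 = 9.59%.

New unemployment rate ≈ 9.59%.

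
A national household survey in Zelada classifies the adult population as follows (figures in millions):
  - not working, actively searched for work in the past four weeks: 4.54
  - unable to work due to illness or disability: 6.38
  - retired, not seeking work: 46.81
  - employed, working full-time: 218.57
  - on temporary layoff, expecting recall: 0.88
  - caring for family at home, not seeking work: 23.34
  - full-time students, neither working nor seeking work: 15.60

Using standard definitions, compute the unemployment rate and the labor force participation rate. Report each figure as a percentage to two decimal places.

Unemployment rate ≈ 2.42%; labor force participation rate ≈ 70.86%.

Employed = 218.57 million.
Unemployed = 4.54 + 0.88 = 5.42 million (jobless and actively searching, or on temporary layoff).
Labor force = 218.57 + 5.42 = 223.99 million.
Not in labor force = 6.38 + 46.81 + 23.34 + 15.60 = 92.13 million (those not working and not actively searching are outside the labor force).
Civilian working-age population = 223.99 + 92.13 = 316.12 million.
Unemployment rate = 5.42 / 223.99 = 2.42%.
Labor force participation rate = 223.99 / 316.12 = 70.86%.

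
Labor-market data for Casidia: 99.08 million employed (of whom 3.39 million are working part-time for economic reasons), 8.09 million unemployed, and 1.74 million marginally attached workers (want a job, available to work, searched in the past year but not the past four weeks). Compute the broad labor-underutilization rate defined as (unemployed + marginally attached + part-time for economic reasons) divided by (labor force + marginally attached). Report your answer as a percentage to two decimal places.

Labor force = 99.08 + 8.09 = 107.17 million.
Numerator = 8.09 + 1.74 + 3.39 = 13.22 million.
Denominator = 107.17 + 1.74 = 108.91 million.
Broad rate = 13.22 / 108.91 = 12.14%.

Broad underutilization rate ≈ 12.14%.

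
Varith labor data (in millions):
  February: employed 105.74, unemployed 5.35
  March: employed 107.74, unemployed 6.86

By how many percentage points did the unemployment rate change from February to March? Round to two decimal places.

The unemployment rate changed by +1.17 percentage points.

February: labor force = 105.74 + 5.35 = 111.09; u = 5.35/111.09 = 4.82%.
March: labor force = 107.74 + 6.86 = 114.60; u = 6.86/114.60 = 5.99%.
Change = 5.99% − 4.82% = +1.17 pp.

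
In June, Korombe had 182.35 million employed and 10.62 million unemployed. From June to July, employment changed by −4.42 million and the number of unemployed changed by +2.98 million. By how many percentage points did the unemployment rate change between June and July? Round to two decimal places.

The unemployment rate changed by +1.60 percentage points.

June: labor force = 182.35 + 10.62 = 192.97; u = 10.62/192.97 = 5.50%.
July: labor force = 177.93 + 13.60 = 191.53; u = 13.60/191.53 = 7.10%.
Change = 7.10% − 5.50% = +1.60 pp.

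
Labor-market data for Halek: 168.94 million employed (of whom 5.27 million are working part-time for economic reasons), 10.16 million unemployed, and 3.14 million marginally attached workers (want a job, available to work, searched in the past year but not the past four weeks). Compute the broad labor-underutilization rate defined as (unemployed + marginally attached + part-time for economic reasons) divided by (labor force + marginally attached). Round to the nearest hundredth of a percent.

Labor force = 168.94 + 10.16 = 179.10 million.
Numerator = 10.16 + 3.14 + 5.27 = 18.57 million.
Denominator = 179.10 + 3.14 = 182.24 million.
Broad rate = 18.57 / 182.24 = 10.19%.

Broad underutilization rate ≈ 10.19%.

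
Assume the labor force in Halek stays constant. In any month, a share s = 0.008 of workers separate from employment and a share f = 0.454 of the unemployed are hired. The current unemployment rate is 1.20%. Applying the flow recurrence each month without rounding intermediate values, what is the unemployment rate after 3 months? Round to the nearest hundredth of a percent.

Unemployment rate after three months ≈ 1.65%.

With a fixed labor force, u_{t+1} = u_t + s·(1−u_t) − f·u_t = u_t·(1−s−f) + s.
Here 1−s−f = 0.538 and s = 0.008.
u_1 = 0.012000 × 0.538 + 0.008 = 0.014456.
u_2 = 0.014456 × 0.538 + 0.008 = 0.015777.
u_3 = 0.015777 × 0.538 + 0.008 = 0.016488.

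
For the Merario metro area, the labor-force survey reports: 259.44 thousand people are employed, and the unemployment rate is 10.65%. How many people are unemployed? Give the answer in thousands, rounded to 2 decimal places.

Let U be the number unemployed. The labor force is E + U, and U/(E+U) = 0.1065.
So U = 0.1065 × 259.44 / (1 − 0.1065) = 27.6304 / 0.8935 ≈ 30.92 thousand.

About 30.92 thousand are unemployed.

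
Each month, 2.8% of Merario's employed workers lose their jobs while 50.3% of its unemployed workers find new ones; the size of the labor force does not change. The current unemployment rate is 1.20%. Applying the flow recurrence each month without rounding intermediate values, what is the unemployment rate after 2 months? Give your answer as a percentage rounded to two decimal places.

With a fixed labor force, u_{t+1} = u_t + s·(1−u_t) − f·u_t = u_t·(1−s−f) + s.
Here 1−s−f = 0.469 and s = 0.028.
u_1 = 0.012000 × 0.469 + 0.028 = 0.033628.
u_2 = 0.033628 × 0.469 + 0.028 = 0.043772.

Unemployment rate after two months ≈ 4.38%.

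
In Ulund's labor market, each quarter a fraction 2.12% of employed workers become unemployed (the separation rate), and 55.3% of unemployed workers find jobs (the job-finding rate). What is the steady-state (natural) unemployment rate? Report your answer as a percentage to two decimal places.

At steady state the flows balance: s·E = f·U, so U/(E+U) = s/(s+f).
u* = 2.12 / (2.12 + 55.3) = 2.12 / 57.42 = 3.69%.

Steady-state unemployment rate ≈ 3.69%.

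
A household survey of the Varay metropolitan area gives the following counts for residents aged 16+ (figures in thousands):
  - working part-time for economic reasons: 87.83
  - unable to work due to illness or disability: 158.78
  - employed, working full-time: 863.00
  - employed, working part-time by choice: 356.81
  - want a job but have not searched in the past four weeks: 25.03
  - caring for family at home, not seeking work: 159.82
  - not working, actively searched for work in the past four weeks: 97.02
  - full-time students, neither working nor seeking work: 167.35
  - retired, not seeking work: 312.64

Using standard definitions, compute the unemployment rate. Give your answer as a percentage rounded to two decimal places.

Employed = 87.83 + 863.00 + 356.81 = 1,307.64 thousand (anyone who worked, including part-time for economic reasons, counts as employed).
Unemployed = 97.02 thousand.
Labor force = 1,307.64 + 97.02 = 1,404.66 thousand.
Unemployment rate = 97.02 / 1,404.66 = 6.91%.

Unemployment rate ≈ 6.91%.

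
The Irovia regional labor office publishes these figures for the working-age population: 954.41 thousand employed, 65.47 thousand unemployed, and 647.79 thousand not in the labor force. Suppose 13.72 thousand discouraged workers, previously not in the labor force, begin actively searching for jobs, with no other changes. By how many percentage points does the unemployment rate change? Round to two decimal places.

Initially, labor force = 954.41 + 65.47 = 1,019.88 thousand, so u = 65.47/1,019.88 = 6.42%.
After the change, unemployed and labor force both rise by 13.72 → E = 954.41, U = 79.19, labor force = 1,033.60 thousand.
New unemployment rate = 79.19 / 1,033.60 = 7.66%.
Change = 7.66% − 6.42% = +1.24 percentage points.

The unemployment rate changes by +1.24 percentage points.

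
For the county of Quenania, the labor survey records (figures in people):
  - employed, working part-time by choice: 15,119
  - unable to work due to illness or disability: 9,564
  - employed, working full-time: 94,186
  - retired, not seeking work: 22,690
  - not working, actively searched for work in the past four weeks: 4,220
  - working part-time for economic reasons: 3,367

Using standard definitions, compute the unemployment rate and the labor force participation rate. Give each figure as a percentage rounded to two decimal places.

Unemployment rate ≈ 3.61%; labor force participation rate ≈ 78.37%.

Employed = 15,119 + 94,186 + 3,367 = 112,672 (anyone who worked, including part-time for economic reasons, counts as employed).
Unemployed = 4,220.
Labor force = 112,672 + 4,220 = 116,892.
Not in labor force = 9,564 + 22,690 = 32,254 (those not working and not actively searching are outside the labor force).
Civilian working-age population = 116,892 + 32,254 = 149,146.
Unemployment rate = 4,220 / 116,892 = 3.61%.
Labor force participation rate = 116,892 / 149,146 = 78.37%.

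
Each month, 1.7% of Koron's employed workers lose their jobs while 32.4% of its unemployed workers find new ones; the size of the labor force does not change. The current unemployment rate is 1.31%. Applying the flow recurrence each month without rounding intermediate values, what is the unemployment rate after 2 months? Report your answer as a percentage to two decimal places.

Unemployment rate after two months ≈ 3.39%.

With a fixed labor force, u_{t+1} = u_t + s·(1−u_t) − f·u_t = u_t·(1−s−f) + s.
Here 1−s−f = 0.659 and s = 0.017.
u_1 = 0.013100 × 0.659 + 0.017 = 0.025633.
u_2 = 0.025633 × 0.659 + 0.017 = 0.033892.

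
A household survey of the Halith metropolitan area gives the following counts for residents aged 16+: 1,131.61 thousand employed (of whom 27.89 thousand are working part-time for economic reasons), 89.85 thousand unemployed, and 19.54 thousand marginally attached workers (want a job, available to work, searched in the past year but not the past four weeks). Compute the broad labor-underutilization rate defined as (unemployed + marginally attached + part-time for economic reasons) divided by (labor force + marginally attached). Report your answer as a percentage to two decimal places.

Broad underutilization rate ≈ 11.06%.

Labor force = 1,131.61 + 89.85 = 1,221.46 thousand.
Numerator = 89.85 + 19.54 + 27.89 = 137.28 thousand.
Denominator = 1,221.46 + 19.54 = 1,241.00 thousand.
Broad rate = 137.28 / 1,241.00 = 11.06%.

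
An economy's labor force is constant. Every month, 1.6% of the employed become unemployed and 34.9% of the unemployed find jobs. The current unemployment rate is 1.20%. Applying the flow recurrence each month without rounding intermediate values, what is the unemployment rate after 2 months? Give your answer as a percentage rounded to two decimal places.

With a fixed labor force, u_{t+1} = u_t + s·(1−u_t) − f·u_t = u_t·(1−s−f) + s.
Here 1−s−f = 0.635 and s = 0.016.
u_1 = 0.012000 × 0.635 + 0.016 = 0.023620.
u_2 = 0.023620 × 0.635 + 0.016 = 0.030999.

Unemployment rate after two months ≈ 3.10%.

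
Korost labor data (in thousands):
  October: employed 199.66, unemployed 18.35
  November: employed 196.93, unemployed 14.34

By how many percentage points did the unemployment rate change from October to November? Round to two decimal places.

The unemployment rate changed by −1.63 percentage points.

October: labor force = 199.66 + 18.35 = 218.01; u = 18.35/218.01 = 8.42%.
November: labor force = 196.93 + 14.34 = 211.27; u = 14.34/211.27 = 6.79%.
Change = 6.79% − 8.42% = −1.63 pp.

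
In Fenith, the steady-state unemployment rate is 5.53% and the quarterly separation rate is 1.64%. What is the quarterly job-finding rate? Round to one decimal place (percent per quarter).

Job-finding rate ≈ 28.0% per quarter.

From u* = s/(s+f): f = s·(1−u)/u.
f = 1.64 × (1 − 0.0553) / 0.0553 = 1.5493 / 0.0553 ≈ 28.0% per quarter.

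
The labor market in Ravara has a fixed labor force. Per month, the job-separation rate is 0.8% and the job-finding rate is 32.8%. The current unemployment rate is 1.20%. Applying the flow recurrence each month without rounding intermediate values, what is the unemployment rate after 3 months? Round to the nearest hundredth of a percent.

With a fixed labor force, u_{t+1} = u_t + s·(1−u_t) − f·u_t = u_t·(1−s−f) + s.
Here 1−s−f = 0.664 and s = 0.008.
u_1 = 0.012000 × 0.664 + 0.008 = 0.015968.
u_2 = 0.015968 × 0.664 + 0.008 = 0.018603.
u_3 = 0.018603 × 0.664 + 0.008 = 0.020352.

Unemployment rate after three months ≈ 2.04%.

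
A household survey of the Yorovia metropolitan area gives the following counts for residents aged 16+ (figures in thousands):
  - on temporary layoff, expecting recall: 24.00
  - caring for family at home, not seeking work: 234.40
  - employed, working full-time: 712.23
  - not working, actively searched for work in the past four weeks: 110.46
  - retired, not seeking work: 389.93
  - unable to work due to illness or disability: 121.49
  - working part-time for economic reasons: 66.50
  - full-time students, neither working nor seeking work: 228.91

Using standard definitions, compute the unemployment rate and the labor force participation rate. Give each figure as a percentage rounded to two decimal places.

Unemployment rate ≈ 14.72%; labor force participation rate ≈ 48.37%.

Employed = 712.23 + 66.50 = 778.73 thousand (anyone who worked, including part-time for economic reasons, counts as employed).
Unemployed = 24.00 + 110.46 = 134.46 thousand (jobless and actively searching, or on temporary layoff).
Labor force = 778.73 + 134.46 = 913.19 thousand.
Not in labor force = 234.40 + 389.93 + 121.49 + 228.91 = 974.73 thousand (those not working and not actively searching are outside the labor force).
Civilian working-age population = 913.19 + 974.73 = 1,887.92 thousand.
Unemployment rate = 134.46 / 913.19 = 14.72%.
Labor force participation rate = 913.19 / 1,887.92 = 48.37%.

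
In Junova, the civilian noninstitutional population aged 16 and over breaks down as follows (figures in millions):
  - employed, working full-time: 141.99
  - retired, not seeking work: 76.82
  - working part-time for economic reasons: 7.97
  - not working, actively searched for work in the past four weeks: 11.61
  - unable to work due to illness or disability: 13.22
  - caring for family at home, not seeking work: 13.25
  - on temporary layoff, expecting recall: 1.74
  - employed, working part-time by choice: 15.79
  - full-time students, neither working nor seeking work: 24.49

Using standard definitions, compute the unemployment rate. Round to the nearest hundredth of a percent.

Employed = 141.99 + 7.97 + 15.79 = 165.75 million (anyone who worked, including part-time for economic reasons, counts as employed).
Unemployed = 11.61 + 1.74 = 13.35 million (jobless and actively searching, or on temporary layoff).
Labor force = 165.75 + 13.35 = 179.10 million.
Unemployment rate = 13.35 / 179.10 = 7.45%.

Unemployment rate ≈ 7.45%.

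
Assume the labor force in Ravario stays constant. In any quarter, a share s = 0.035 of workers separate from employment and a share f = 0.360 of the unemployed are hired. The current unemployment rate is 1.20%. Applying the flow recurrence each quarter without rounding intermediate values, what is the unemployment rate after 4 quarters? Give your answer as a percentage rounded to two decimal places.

Unemployment rate after four quarters ≈ 7.83%.

With a fixed labor force, u_{t+1} = u_t + s·(1−u_t) − f·u_t = u_t·(1−s−f) + s.
Here 1−s−f = 0.605 and s = 0.035.
u_1 = 0.012000 × 0.605 + 0.035 = 0.042260.
u_2 = 0.042260 × 0.605 + 0.035 = 0.060567.
u_3 = 0.060567 × 0.605 + 0.035 = 0.071643.
u_4 = 0.071643 × 0.605 + 0.035 = 0.078344.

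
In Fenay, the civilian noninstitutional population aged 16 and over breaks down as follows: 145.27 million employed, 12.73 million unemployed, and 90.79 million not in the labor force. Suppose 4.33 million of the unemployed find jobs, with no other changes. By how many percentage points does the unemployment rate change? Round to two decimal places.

Initially, labor force = 145.27 + 12.73 = 158.00 million, so u = 12.73/158.00 = 8.06%.
After the change, unemployed falls and employed rises by 4.33; labor force unchanged → E = 149.60, U = 8.40, labor force = 158.00 million.
New unemployment rate = 8.40 / 158.00 = 5.32%.
Change = 5.32% − 8.06% = −2.74 percentage points.

The unemployment rate changes by −2.74 percentage points.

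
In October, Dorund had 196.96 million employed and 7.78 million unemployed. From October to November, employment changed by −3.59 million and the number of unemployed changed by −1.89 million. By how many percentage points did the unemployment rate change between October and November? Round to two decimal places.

October: labor force = 196.96 + 7.78 = 204.74; u = 7.78/204.74 = 3.80%.
November: labor force = 193.37 + 5.89 = 199.26; u = 5.89/199.26 = 2.96%.
Change = 2.96% − 3.80% = −0.84 pp.

The unemployment rate changed by −0.84 percentage points.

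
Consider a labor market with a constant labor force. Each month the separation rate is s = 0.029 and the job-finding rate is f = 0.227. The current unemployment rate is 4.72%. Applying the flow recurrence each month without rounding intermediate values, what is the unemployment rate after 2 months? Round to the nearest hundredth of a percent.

Unemployment rate after two months ≈ 7.67%.

With a fixed labor force, u_{t+1} = u_t + s·(1−u_t) − f·u_t = u_t·(1−s−f) + s.
Here 1−s−f = 0.744 and s = 0.029.
u_1 = 0.047200 × 0.744 + 0.029 = 0.064117.
u_2 = 0.064117 × 0.744 + 0.029 = 0.076703.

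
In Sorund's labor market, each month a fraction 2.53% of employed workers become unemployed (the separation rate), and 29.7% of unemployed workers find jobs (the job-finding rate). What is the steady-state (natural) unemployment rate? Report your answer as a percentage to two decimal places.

At steady state the flows balance: s·E = f·U, so U/(E+U) = s/(s+f).
u* = 2.53 / (2.53 + 29.7) = 2.53 / 32.23 = 7.85%.

Steady-state unemployment rate ≈ 7.85%.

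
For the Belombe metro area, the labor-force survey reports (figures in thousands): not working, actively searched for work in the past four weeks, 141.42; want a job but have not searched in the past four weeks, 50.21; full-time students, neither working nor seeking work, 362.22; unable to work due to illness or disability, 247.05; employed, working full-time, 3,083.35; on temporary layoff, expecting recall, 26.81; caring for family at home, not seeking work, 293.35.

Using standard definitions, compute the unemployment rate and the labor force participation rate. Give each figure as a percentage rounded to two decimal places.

Employed = 3,083.35 thousand.
Unemployed = 141.42 + 26.81 = 168.23 thousand (jobless and actively searching, or on temporary layoff).
Labor force = 3,083.35 + 168.23 = 3,251.58 thousand.
Not in labor force = 50.21 + 362.22 + 247.05 + 293.35 = 952.83 thousand (those not working and not actively searching are outside the labor force — including those who want a job but have given up searching).
Civilian working-age population = 3,251.58 + 952.83 = 4,204.41 thousand.
Unemployment rate = 168.23 / 3,251.58 = 5.17%.
Labor force participation rate = 3,251.58 / 4,204.41 = 77.34%.

Unemployment rate ≈ 5.17%; labor force participation rate ≈ 77.34%.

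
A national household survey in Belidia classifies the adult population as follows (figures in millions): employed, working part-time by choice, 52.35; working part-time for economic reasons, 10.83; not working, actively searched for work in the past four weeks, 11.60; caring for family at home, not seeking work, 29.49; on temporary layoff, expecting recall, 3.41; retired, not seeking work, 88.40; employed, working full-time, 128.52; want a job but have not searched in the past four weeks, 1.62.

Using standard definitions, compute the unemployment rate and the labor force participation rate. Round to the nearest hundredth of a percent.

Unemployment rate ≈ 7.26%; labor force participation rate ≈ 63.37%.

Employed = 52.35 + 10.83 + 128.52 = 191.70 million (anyone who worked, including part-time for economic reasons, counts as employed).
Unemployed = 11.60 + 3.41 = 15.01 million (jobless and actively searching, or on temporary layoff).
Labor force = 191.70 + 15.01 = 206.71 million.
Not in labor force = 29.49 + 88.40 + 1.62 = 119.51 million (those not working and not actively searching are outside the labor force — including those who want a job but have given up searching).
Civilian working-age population = 206.71 + 119.51 = 326.22 million.
Unemployment rate = 15.01 / 206.71 = 7.26%.
Labor force participation rate = 206.71 / 326.22 = 63.37%.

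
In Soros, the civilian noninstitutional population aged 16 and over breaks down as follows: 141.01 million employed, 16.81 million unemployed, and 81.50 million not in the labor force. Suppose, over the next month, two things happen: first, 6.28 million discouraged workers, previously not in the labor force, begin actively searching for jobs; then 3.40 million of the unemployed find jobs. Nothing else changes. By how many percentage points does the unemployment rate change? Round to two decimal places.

Initially, labor force = 141.01 + 16.81 = 157.82 million, so u = 16.81/157.82 = 10.65%.
After the first change, unemployed and labor force both rise by 6.28 → E = 141.01, U = 23.09, labor force = 164.10 million.
After the second change, unemployed falls and employed rises by 3.40; labor force unchanged → E = 144.41, U = 19.69, labor force = 164.10 million.
New unemployment rate = 19.69 / 164.10 = 12.00%.
Change = 12.00% − 10.65% = +1.35 percentage points.

The unemployment rate changes by +1.35 percentage points.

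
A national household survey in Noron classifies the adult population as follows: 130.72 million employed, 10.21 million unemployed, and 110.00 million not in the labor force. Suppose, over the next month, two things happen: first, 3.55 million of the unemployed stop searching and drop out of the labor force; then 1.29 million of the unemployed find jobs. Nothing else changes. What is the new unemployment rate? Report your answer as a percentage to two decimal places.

Initially, labor force = 130.72 + 10.21 = 140.93 million, so u = 10.21/140.93 = 7.24%.
After the first change, unemployed and labor force both fall by 3.55 → E = 130.72, U = 6.66, labor force = 137.38 million.
After the second change, unemployed falls and employed rises by 1.29; labor force unchanged → E = 132.01, U = 5.37, labor force = 137.38 million.
New unemployment rate = 5.37 / 137.38 = 3.91%.

New unemployment rate ≈ 3.91%.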